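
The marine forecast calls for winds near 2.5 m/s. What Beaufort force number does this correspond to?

Beaufort force 2

2.5 m/s lies in the Beaufort 2 band (light breeze, 1.6–3.3 m/s).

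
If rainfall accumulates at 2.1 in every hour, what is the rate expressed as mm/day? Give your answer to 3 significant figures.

2.1 in/hour × 25.4 mm/in × 24 hour/day = 1280 mm/day.

1280 mm/day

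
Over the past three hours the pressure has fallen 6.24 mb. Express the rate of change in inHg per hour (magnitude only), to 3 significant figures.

6.24 mb / 3 h × 0.02953 inHg/mb = 0.0614 inHg/h.

0.0614 inHg per hour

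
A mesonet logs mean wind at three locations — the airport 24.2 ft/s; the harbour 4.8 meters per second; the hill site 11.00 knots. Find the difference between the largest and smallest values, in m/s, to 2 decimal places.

2.58 m/s

the airport: 24.2 ft/s = 7.3762 m/s.
the hill site: 11.00 kt = 5.6589 m/s.
Spread: 7.3762 − 4.8000 = 2.58 m/s.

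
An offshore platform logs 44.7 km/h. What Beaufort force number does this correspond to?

44.7 km/h = 12.4 m/s, which is Beaufort 6 (strong breeze, 10.8–13.8 m/s).

Beaufort force 6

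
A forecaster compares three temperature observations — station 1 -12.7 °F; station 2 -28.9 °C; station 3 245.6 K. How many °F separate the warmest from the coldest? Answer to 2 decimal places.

station 1: -12.7 °F = -24.833 °C.
station 3: 245.6 K = -27.550 °C.
Spread: (-24.833) − (-28.900) = 4.067 °C = 7.32 °F.

7.32 °F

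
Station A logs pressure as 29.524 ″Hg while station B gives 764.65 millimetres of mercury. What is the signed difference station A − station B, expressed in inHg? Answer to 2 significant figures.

-0.58 inHg

station B: 764.65 mmHg = 30.1043 inHg.
Difference: 29.5240 − 30.1043 = -0.58 inHg.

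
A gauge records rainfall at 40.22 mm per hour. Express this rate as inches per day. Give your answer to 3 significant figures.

38.0 in/day

40.22 mm/hour × 0.0393701 in/mm × 24 hour/day = 38.0 in/day.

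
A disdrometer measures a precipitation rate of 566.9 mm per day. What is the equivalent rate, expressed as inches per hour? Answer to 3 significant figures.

0.930 in/hour

566.9 mm/day × 0.0393701 in/mm × 0.0416667 day/hour = 0.930 in/hour.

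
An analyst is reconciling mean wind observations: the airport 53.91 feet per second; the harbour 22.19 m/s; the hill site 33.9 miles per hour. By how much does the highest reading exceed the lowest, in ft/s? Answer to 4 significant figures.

23.08 ft/s

the harbour: 22.19 m/s = 72.8018 ft/s.
the hill site: 33.9 mph = 49.7200 ft/s.
Spread: 72.8018 − 49.7200 = 23.08 ft/s.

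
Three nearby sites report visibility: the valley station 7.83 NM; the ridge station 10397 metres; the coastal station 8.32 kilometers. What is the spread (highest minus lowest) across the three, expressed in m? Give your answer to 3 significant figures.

the valley station: 7.83 nmi = 14501.16 m.
the coastal station: 8.32 km = 8320.00 m.
Spread: 14501.16 − 8320.00 = 6180 m.

6180 m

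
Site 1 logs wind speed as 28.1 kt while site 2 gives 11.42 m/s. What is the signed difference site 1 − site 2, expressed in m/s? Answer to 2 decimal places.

site 1: 28.1 kt = 14.4559 m/s.
Difference: 14.4559 − 11.4200 = 3.04 m/s.

3.04 m/s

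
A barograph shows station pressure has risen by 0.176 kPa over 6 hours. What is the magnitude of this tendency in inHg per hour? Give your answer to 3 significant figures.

0.176 kPa / 6 h × 0.2953 inHg/kPa = 0.00866 inHg/h.

0.00866 inHg per hour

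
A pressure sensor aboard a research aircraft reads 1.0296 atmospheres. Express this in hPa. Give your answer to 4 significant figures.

1043 hPa

1 atm = 1013.25 hPa, so 1.0296 × 1013.25 = 1043 hPa.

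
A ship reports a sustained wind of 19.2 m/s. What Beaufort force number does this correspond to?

19.2 m/s lies in the Beaufort 8 band (gale, 17.2–20.7 m/s).

Beaufort force 8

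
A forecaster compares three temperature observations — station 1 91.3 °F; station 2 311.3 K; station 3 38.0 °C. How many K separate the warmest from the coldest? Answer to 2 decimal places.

5.21 K

station 1: 91.3 °F = 32.944 °C.
station 2: 311.3 K = 38.150 °C.
Spread: 38.150 − 32.944 = 5.206 °C.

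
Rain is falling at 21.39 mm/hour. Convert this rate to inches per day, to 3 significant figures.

21.39 mm/hour × 0.0393701 in/mm × 24 hour/day = 20.2 in/day.

20.2 in/day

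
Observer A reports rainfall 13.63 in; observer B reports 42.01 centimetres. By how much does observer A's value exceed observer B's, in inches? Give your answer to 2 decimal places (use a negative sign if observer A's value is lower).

observer B: 42.01 cm = 16.5394 in.
Difference: 13.6300 − 16.5394 = -2.91 in.

-2.91 in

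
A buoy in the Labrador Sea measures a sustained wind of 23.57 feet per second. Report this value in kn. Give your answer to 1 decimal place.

1 ft/s = 0.592484 kt, so 23.57 × 0.592484 = 14.0 kt.

14.0 kt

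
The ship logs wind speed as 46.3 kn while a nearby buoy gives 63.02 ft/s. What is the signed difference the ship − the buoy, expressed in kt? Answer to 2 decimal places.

the buoy: 63.02 ft/s = 37.3383 kt.
Difference: 46.3000 − 37.3383 = 8.96 kt.

8.96 kt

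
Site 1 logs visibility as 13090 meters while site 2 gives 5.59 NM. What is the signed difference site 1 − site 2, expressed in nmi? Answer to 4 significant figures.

site 1: 13090 m = 7.06803 nmi.
Difference: 7.06803 − 5.59000 = 1.478 nmi.

1.478 nmi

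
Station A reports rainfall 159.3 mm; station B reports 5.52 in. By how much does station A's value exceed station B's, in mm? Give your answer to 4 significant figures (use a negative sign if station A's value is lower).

19.09 mm

station B: 5.52 in = 140.2080 mm.
Difference: 159.3000 − 140.2080 = 19.09 mm.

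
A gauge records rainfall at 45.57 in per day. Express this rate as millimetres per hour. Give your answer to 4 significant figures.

45.57 in/day × 25.4 mm/in × 0.0416667 day/hour = 48.23 mm/hour.

48.23 mm/hour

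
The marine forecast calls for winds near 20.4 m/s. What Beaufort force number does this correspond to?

20.4 m/s lies in the Beaufort 8 band (gale, 17.2–20.7 m/s).

Beaufort force 8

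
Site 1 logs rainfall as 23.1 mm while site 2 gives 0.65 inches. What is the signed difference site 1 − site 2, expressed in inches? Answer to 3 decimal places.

0.259 in

site 1: 23.1 mm = 0.90945 in.
Difference: 0.90945 − 0.65000 = 0.259 in.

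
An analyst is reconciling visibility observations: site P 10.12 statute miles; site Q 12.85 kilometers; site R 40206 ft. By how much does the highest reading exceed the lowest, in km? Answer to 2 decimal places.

4.03 km

site P: 10.12 SM = 16.2866 km.
site R: 40206 ft = 12.2548 km.
Spread: 16.2866 − 12.2548 = 4.03 km.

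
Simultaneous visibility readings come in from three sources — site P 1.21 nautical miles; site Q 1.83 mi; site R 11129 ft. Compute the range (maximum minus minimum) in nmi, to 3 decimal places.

0.622 nmi

site Q: 1.83 SM = 1.59023 nmi.
site R: 11129 ft = 1.83160 nmi.
Spread: 1.83160 − 1.21000 = 0.622 nmi.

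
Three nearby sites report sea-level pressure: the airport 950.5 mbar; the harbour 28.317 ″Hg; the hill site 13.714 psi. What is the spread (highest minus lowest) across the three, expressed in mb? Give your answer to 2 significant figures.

the harbour: 28.317 inHg = 958.92 mb.
the hill site: 13.714 psi = 945.55 mb.
Spread: 958.92 − 945.55 = 13 mb.

13 mb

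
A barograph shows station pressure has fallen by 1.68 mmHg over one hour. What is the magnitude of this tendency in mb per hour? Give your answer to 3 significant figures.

2.24 mb per hour

1.68 mmHg / 1 h × 1.33322 mb/mmHg = 2.24 mb/h.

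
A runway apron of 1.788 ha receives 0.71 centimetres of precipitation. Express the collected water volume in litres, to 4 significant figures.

Depth: 0.71 cm × 10 = 7.1 mm.
Area: 1.788 ha = 17880 m².
1 mm over 1 m² is 1 L, so volume = 7.1 × 17880 = 126948 L ≈ 126900 L.

126900 litres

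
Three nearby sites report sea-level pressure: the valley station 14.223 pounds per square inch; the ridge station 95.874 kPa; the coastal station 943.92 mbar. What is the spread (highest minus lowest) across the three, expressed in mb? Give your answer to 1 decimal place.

36.7 mb

the valley station: 14.223 psi = 980.641 mb.
the ridge station: 95.874 kPa = 958.740 mb.
Spread: 980.641 − 943.920 = 36.7 mb.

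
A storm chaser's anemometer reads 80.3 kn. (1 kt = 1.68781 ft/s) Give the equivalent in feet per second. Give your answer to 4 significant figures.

135.5 ft/s

1 kt = 1.68781 ft/s, so 80.3 × 1.68781 = 135.5 ft/s.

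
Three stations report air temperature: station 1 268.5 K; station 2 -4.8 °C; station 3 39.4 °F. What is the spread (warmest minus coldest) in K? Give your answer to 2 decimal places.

8.91 K

station 1: 268.5 K = -4.650 °C.
station 3: 39.4 °F = 4.111 °C.
Spread: 4.111 − (-4.800) = 8.911 °C.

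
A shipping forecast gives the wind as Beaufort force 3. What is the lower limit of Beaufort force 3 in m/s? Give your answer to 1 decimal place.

3.4 m/s

Beaufort 3 (gentle breeze) spans 3.4–5.4 m/s.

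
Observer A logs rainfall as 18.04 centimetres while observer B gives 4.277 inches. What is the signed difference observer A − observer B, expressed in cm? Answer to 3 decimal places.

7.176 cm

observer B: 4.277 in = 10.86358 cm.
Difference: 18.04000 − 10.86358 = 7.176 cm.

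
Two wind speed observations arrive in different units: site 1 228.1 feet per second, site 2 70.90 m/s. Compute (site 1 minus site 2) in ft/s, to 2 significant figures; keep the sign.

-4.5 ft/s

site 2: 70.90 m/s = 232.612 ft/s.
Difference: 228.100 − 232.612 = -4.5 ft/s.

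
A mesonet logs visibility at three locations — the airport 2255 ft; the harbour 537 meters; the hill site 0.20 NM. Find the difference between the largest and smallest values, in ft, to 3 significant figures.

the harbour: 537 m = 1761.81 ft.
the hill site: 0.20 nmi = 1215.22 ft.
Spread: 2255.00 − 1215.22 = 1040 ft.

1040 ft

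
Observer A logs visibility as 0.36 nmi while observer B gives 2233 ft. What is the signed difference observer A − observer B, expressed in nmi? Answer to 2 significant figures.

observer B: 2233 ft = 0.367505 nmi.
Difference: 0.360000 − 0.367505 = -0.0075 nmi.

-0.0075 nmi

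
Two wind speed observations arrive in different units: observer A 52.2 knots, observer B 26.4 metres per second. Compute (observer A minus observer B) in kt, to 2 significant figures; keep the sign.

0.88 kt

observer B: 26.4 m/s = 51.3175 kt.
Difference: 52.2000 − 51.3175 = 0.88 kt.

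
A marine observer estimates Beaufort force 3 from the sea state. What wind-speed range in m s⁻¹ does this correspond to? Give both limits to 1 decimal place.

3.4 to 5.4 m/s

Beaufort 3 (gentle breeze) spans 3.4–5.4 m/s.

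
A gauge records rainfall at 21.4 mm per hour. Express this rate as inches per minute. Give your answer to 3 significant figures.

0.0140 in/minute

21.4 mm/hour × 0.0393701 in/mm × 0.0166667 hour/minute = 0.0140 in/minute.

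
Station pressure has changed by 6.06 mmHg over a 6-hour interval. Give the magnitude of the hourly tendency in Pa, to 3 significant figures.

6.06 mmHg / 6 h × 133.322 Pa/mmHg = 135 Pa/h.

135 Pa per hour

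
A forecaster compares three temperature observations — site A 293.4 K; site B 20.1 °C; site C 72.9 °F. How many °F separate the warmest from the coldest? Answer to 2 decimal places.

site A: 293.4 K = 20.250 °C.
site C: 72.9 °F = 22.722 °C.
Spread: 22.722 − 20.100 = 2.622 °C = 4.72 °F.

4.72 °F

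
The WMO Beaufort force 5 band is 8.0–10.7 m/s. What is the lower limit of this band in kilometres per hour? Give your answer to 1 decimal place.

8.0–10.7 m/s × 3.6 = 28.8–38.5 km/h.

28.8 km/h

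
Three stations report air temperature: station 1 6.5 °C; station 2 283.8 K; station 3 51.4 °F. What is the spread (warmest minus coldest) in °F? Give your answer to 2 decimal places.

7.70 °F

station 2: 283.8 K = 10.650 °C.
station 3: 51.4 °F = 10.778 °C.
Spread: 10.778 − 6.500 = 4.278 °C = 7.70 °F.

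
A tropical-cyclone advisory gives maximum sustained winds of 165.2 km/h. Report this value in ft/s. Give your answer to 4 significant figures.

150.6 ft/s

1 km/h = 0.911344 ft/s, so 165.2 × 0.911344 = 150.6 ft/s.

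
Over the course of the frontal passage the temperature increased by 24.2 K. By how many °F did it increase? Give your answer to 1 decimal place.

43.6 °F

A change of 1 °C equals a change of 1.8 °F: Δ°F = 24.2 × 1.8 = 43.6 °F.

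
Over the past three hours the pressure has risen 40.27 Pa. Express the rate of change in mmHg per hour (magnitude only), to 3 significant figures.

40.27 Pa / 3 h × 0.00750062 mmHg/Pa = 0.101 mmHg/h.

0.101 mmHg per hour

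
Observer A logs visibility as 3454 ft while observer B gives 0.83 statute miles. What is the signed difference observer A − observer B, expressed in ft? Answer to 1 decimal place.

observer B: 0.83 SM = 4382.400 ft.
Difference: 3454.000 − 4382.400 = -928.4 ft.

-928.4 ft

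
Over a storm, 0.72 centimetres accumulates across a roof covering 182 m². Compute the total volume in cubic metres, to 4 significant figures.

Depth: 0.72 cm × 10 = 7.2 mm.
1 mm over 1 m² is 1 L, so volume = 7.2 × 182 = 1310.4 L = 1.310 m³.

1.310 cubic metres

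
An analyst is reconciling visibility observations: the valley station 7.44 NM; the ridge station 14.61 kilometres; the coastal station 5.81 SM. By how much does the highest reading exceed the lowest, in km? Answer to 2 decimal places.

the valley station: 7.44 nmi = 13.7789 km.
the coastal station: 5.81 SM = 9.3503 km.
Spread: 14.6100 − 9.3503 = 5.26 km.

5.26 km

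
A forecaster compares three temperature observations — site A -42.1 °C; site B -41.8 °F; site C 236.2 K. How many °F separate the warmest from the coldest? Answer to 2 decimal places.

site B: -41.8 °F = -41.000 °C.
site C: 236.2 K = -36.950 °C.
Spread: (-36.950) − (-42.100) = 5.150 °C = 9.27 °F.

9.27 °F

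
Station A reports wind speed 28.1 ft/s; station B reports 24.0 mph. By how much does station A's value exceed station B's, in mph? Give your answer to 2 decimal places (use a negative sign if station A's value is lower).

station A: 28.1 ft/s = 19.1591 mph.
Difference: 19.1591 − 24.0000 = -4.84 mph.

-4.84 mph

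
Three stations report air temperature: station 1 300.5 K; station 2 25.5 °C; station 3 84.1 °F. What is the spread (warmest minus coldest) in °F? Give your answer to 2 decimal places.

station 1: 300.5 K = 27.350 °C.
station 3: 84.1 °F = 28.944 °C.
Spread: 28.944 − 25.500 = 3.444 °C = 6.20 °F.

6.20 °F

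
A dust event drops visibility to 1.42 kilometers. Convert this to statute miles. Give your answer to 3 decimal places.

1 km = 0.621371 SM, so 1.42 × 0.621371 = 0.882 SM.

0.882 SM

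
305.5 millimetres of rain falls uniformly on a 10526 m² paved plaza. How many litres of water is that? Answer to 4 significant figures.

3216000 litres

1 mm over 1 m² is 1 L, so volume = 305.5 × 10526 = 3215693 L ≈ 3216000 L.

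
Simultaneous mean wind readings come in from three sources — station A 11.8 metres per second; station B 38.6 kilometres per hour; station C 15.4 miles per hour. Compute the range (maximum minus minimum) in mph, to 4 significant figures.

11.00 mph

station A: 11.8 m/s = 26.3958 mph.
station B: 38.6 km/h = 23.9849 mph.
Spread: 26.3958 − 15.4000 = 11.00 mph.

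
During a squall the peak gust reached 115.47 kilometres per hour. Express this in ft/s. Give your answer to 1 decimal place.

1 km/h = 0.911344 ft/s, so 115.47 × 0.911344 = 105.2 ft/s.

105.2 ft/s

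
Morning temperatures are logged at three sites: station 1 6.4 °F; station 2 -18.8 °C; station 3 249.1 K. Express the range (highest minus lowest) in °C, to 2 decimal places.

station 1: 6.4 °F = -14.222 °C.
station 3: 249.1 K = -24.050 °C.
Spread: (-14.222) − (-24.050) = 9.828 °C.

9.83 °C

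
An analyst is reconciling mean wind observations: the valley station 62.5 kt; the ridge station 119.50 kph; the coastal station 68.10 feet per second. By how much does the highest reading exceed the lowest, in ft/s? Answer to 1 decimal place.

40.8 ft/s

the valley station: 62.5 kt = 105.488 ft/s.
the ridge station: 119.50 km/h = 108.906 ft/s.
Spread: 108.906 − 68.100 = 40.8 ft/s.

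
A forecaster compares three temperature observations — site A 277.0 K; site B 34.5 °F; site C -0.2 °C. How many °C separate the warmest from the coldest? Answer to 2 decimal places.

site A: 277.0 K = 3.850 °C.
site B: 34.5 °F = 1.389 °C.
Spread: 3.850 − (-0.200) = 4.050 °C.

4.05 °C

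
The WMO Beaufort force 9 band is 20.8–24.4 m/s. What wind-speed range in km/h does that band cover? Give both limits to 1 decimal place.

20.8–24.4 m/s × 3.6 = 74.9–87.8 km/h.

74.9 to 87.8 km/h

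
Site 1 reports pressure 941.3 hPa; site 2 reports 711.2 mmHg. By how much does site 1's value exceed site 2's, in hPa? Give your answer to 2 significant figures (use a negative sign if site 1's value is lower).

site 2: 711.2 mmHg = 948.189 hPa.
Difference: 941.300 − 948.189 = -6.9 hPa.

-6.9 hPa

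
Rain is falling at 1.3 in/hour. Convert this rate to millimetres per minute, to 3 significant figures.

0.550 mm/minute

1.3 in/hour × 25.4 mm/in × 0.0166667 hour/minute = 0.550 mm/minute.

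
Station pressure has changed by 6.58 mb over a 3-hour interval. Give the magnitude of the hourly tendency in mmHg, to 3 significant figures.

6.58 mb / 3 h × 0.750062 mmHg/mb = 1.65 mmHg/h.

1.65 mmHg per hour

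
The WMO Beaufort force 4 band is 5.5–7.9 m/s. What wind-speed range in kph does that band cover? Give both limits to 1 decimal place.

5.5–7.9 m/s × 3.6 = 19.8–28.4 km/h.

19.8 to 28.4 km/h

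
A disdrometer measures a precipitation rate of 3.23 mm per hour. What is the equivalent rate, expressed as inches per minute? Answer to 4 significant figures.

3.23 mm/hour × 0.0393701 in/mm × 0.0166667 hour/minute = 0.002119 in/minute.

0.002119 in/minute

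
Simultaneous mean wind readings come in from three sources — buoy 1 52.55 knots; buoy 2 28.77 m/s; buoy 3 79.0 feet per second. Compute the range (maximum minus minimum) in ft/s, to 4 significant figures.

15.39 ft/s

buoy 1: 52.55 kt = 88.6944 ft/s.
buoy 2: 28.77 m/s = 94.3898 ft/s.
Spread: 94.3898 − 79.0000 = 15.39 ft/s.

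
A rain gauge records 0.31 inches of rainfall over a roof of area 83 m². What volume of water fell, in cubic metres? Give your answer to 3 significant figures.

Depth: 0.31 in × 25.4 = 7.874 mm.
1 mm over 1 m² is 1 L, so volume = 7.874 × 83 = 653.542 L = 0.654 m³.

0.654 cubic metres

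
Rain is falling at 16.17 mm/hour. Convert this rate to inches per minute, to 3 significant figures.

16.17 mm/hour × 0.0393701 in/mm × 0.0166667 hour/minute = 0.0106 in/minute.

0.0106 in/minute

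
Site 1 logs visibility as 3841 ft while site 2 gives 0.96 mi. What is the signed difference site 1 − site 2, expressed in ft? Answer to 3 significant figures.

site 2: 0.96 SM = 5068.80 ft.
Difference: 3841.00 − 5068.80 = -1230 ft.

-1230 ft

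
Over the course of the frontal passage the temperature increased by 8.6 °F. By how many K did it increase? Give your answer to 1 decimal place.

Converting a difference, only the 9/5 scale factor applies: ΔK = 8.6 × 0.5556 = 4.8 K.

4.8 K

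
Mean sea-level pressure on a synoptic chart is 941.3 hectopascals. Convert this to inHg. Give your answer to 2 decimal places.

27.80 inHg

1 hPa = 0.02953 inHg, so 941.3 × 0.02953 = 27.80 inHg.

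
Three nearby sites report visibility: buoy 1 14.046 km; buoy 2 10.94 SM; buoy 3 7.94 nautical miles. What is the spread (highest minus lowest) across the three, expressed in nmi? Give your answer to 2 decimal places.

1.92 nmi

buoy 1: 14.046 km = 7.5842 nmi.
buoy 2: 10.94 SM = 9.5066 nmi.
Spread: 9.5066 − 7.5842 = 1.92 nmi.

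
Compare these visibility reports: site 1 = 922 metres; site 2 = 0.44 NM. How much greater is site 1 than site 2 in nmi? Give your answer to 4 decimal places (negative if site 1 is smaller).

site 1: 922 m = 0.497840 nmi.
Difference: 0.497840 − 0.440000 = 0.0578 nmi.

0.0578 nmi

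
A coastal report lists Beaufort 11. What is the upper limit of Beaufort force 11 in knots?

63 kt

Beaufort 11 (violent storm) spans 56–63 knots.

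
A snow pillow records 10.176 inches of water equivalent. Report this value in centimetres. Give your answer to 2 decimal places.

1 in = 2.54 cm, so 10.176 × 2.54 = 25.85 cm.

25.85 cm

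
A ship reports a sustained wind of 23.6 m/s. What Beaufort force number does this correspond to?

Beaufort force 9

23.6 m/s lies in the Beaufort 9 band (strong gale, 20.8–24.4 m/s).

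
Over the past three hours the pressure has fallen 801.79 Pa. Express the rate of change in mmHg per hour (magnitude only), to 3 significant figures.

2.00 mmHg per hour

801.79 Pa / 3 h × 0.00750062 mmHg/Pa = 2.00 mmHg/h.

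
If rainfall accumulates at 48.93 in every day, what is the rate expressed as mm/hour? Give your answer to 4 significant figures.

48.93 in/day × 25.4 mm/in × 0.0416667 day/hour = 51.78 mm/hour.

51.78 mm/hour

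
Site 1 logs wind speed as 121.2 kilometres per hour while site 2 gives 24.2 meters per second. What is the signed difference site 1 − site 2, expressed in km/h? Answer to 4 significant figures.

site 2: 24.2 m/s = 87.1200 km/h.
Difference: 121.2000 − 87.1200 = 34.08 km/h.

34.08 km/h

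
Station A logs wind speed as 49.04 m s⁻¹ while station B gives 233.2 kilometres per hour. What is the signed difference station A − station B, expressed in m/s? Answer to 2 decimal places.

-15.74 m/s

station B: 233.2 km/h = 64.7778 m/s.
Difference: 49.0400 − 64.7778 = -15.74 m/s.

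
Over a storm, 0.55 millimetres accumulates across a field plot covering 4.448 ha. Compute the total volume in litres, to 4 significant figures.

24460 litres

Area: 4.448 ha = 44480 m².
1 mm over 1 m² is 1 L, so volume = 0.55 × 44480 = 24464 L ≈ 24460 L.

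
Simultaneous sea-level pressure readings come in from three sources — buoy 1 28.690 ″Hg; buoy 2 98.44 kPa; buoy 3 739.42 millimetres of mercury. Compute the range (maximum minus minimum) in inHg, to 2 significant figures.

0.42 inHg

buoy 2: 98.44 kPa = 29.0693 inHg.
buoy 3: 739.42 mmHg = 29.1110 inHg.
Spread: 29.1110 − 28.6900 = 0.42 inHg.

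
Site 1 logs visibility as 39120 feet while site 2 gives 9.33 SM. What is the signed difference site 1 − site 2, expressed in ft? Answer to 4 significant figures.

-10140 ft

site 2: 9.33 SM = 49262.40 ft.
Difference: 39120.00 − 49262.40 = -10140 ft.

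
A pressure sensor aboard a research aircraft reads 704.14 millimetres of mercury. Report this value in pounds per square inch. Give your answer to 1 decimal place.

13.6 psi

1 mmHg = 0.0193368 psi, so 704.14 × 0.0193368 = 13.6 psi.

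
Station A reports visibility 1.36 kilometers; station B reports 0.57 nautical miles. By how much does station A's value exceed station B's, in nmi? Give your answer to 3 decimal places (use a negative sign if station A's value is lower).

0.164 nmi

station A: 1.36 km = 0.73434 nmi.
Difference: 0.73434 − 0.57000 = 0.164 nmi.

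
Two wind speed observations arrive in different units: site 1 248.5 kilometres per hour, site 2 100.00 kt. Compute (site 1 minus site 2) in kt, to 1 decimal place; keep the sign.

34.2 kt

site 1: 248.5 km/h = 134.179 kt.
Difference: 134.179 − 100.000 = 34.2 kt.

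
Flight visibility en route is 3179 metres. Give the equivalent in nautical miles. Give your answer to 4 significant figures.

1.717 nmi

1 m = 0.000539957 nmi, so 3179 × 0.000539957 = 1.717 nmi.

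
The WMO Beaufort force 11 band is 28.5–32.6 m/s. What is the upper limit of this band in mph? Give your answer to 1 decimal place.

72.9 mph

28.5–32.6 m/s × 2.237 = 63.8–72.9 mph.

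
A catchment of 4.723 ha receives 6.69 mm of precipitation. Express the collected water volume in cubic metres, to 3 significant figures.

Area: 4.723 ha = 47230 m².
1 mm over 1 m² is 1 L, so volume = 6.69 × 47230 = 315968.7 L = 316 m³.

316 cubic metres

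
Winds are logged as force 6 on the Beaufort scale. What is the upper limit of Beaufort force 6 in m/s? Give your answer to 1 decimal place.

13.8 m/s

Beaufort 6 (strong breeze) spans 10.8–13.8 m/s.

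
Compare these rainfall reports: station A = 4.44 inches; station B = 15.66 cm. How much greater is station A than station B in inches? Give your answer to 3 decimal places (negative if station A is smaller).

-1.725 in

station B: 15.66 cm = 6.16535 in.
Difference: 4.44000 − 6.16535 = -1.725 in.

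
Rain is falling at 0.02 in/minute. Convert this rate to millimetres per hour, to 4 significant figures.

30.48 mm/hour

0.02 in/minute × 25.4 mm/in × 60 minute/hour = 30.48 mm/hour.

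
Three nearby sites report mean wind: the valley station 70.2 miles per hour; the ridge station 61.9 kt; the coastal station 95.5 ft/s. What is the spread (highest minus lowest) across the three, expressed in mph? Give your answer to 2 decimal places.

the ridge station: 61.9 kt = 71.2332 mph.
the coastal station: 95.5 ft/s = 65.1136 mph.
Spread: 71.2332 − 65.1136 = 6.12 mph.

6.12 mph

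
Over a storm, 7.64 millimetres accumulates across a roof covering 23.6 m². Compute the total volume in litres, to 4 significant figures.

180.3 litres

1 mm over 1 m² is 1 L, so volume = 7.64 × 23.6 = 180.304 L ≈ 180.3 L.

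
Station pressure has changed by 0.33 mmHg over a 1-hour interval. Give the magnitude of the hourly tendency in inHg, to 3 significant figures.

0.33 mmHg / 1 h × 0.0393701 inHg/mmHg = 0.0130 inHg/h.

0.0130 inHg per hour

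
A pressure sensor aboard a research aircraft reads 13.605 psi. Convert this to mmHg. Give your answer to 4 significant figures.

703.6 mmHg

1 psi = 51.7149 mmHg, so 13.605 × 51.7149 = 703.6 mmHg.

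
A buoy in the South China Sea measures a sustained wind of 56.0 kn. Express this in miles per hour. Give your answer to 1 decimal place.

64.4 mph

1 kt = 1.15078 mph, so 56.0 × 1.15078 = 64.4 mph.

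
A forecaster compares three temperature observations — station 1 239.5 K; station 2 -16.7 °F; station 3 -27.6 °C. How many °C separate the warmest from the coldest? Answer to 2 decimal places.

station 1: 239.5 K = -33.650 °C.
station 2: -16.7 °F = -27.056 °C.
Spread: (-27.056) − (-33.650) = 6.594 °C.

6.59 °C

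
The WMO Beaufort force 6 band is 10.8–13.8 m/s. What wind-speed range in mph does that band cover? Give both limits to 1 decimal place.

10.8–13.8 m/s × 2.237 = 24.2–30.9 mph.

24.2 to 30.9 mph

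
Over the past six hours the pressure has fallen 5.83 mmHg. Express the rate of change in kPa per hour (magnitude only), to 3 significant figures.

5.83 mmHg / 6 h × 0.133322 kPa/mmHg = 0.130 kPa/h.

0.130 kPa per hour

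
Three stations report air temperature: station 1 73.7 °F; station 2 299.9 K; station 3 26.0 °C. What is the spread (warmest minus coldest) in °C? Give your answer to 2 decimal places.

station 1: 73.7 °F = 23.167 °C.
station 2: 299.9 K = 26.750 °C.
Spread: 26.750 − 23.167 = 3.583 °C.

3.58 °C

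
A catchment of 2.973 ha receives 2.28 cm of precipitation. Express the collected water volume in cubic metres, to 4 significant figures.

677.8 cubic metres

Depth: 2.28 cm × 10 = 22.8 mm.
Area: 2.973 ha = 29730 m².
1 mm over 1 m² is 1 L, so volume = 22.8 × 29730 = 677844 L = 677.8 m³.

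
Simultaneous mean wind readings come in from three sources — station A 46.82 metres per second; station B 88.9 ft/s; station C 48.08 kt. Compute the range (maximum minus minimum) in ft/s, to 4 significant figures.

72.46 ft/s

station A: 46.82 m/s = 153.6089 ft/s.
station C: 48.08 kt = 81.1499 ft/s.
Spread: 153.6089 − 81.1499 = 72.46 ft/s.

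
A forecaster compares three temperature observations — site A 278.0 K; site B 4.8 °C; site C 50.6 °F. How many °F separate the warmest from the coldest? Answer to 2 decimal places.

9.96 °F

site A: 278.0 K = 4.850 °C.
site C: 50.6 °F = 10.333 °C.
Spread: 10.333 − 4.800 = 5.533 °C = 9.96 °F.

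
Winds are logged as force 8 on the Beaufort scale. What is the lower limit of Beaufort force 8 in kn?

34 kt

Beaufort 8 (gale) spans 34–40 knots.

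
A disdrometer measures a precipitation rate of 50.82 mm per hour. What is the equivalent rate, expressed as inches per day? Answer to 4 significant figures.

50.82 mm/hour × 0.0393701 in/mm × 24 hour/day = 48.02 in/day.

48.02 in/day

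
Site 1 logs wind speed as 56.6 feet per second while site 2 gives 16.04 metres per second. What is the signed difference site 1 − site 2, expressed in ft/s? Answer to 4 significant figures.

site 2: 16.04 m/s = 52.62467 ft/s.
Difference: 56.60000 − 52.62467 = 3.975 ft/s.

3.975 ft/s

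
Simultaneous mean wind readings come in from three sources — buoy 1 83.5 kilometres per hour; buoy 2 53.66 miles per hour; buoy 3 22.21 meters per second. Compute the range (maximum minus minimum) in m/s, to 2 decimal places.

1.78 m/s

buoy 1: 83.5 km/h = 23.1944 m/s.
buoy 2: 53.66 mph = 23.9882 m/s.
Spread: 23.9882 − 22.2100 = 1.78 m/s.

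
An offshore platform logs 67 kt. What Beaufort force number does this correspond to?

67 kt lies in the Beaufort 12 band (hurricane force, ≥64 kt).

Beaufort force 12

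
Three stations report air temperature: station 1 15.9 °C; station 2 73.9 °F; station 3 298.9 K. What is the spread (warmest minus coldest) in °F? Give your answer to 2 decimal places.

station 2: 73.9 °F = 23.278 °C.
station 3: 298.9 K = 25.750 °C.
Spread: 25.750 − 15.900 = 9.850 °C = 17.73 °F.

17.73 °F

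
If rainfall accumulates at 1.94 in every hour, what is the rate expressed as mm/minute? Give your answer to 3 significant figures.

0.821 mm/minute

1.94 in/hour × 25.4 mm/in × 0.0166667 hour/minute = 0.821 mm/minute.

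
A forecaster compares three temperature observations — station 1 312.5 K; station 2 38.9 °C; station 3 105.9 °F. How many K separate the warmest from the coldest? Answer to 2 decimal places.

2.16 K

station 1: 312.5 K = 39.350 °C.
station 3: 105.9 °F = 41.056 °C.
Spread: 41.056 − 38.900 = 2.156 °C.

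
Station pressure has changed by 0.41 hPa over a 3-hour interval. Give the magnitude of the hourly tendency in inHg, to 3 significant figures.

0.41 hPa / 3 h × 0.02953 inHg/hPa = 0.00404 inHg/h.

0.00404 inHg per hour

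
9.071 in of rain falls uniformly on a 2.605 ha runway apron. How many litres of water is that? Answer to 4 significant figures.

Depth: 9.071 in × 25.4 = 230.4034 mm.
Area: 2.605 ha = 26050 m².
1 mm over 1 m² is 1 L, so volume = 230.4034 × 26050 = 6002008.6 L ≈ 6002000 L.

6002000 litres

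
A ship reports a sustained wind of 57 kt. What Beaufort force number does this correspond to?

Beaufort force 11

57 kt lies in the Beaufort 11 band (violent storm, 56–63 kt).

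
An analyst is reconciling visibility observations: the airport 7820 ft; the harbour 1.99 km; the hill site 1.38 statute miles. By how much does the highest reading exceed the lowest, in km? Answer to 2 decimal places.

the airport: 7820 ft = 2.3835 km.
the hill site: 1.38 SM = 2.2209 km.
Spread: 2.3835 − 1.9900 = 0.39 km.

0.39 km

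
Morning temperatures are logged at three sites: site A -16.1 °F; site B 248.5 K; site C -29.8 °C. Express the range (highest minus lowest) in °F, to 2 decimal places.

site A: -16.1 °F = -26.722 °C.
site B: 248.5 K = -24.650 °C.
Spread: (-24.650) − (-29.800) = 5.150 °C = 9.27 °F.

9.27 °F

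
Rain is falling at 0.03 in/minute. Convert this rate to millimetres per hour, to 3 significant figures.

0.03 in/minute × 25.4 mm/in × 60 minute/hour = 45.7 mm/hour.

45.7 mm/hour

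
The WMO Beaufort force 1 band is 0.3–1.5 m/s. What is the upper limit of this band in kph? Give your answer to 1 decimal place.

0.3–1.5 m/s × 3.6 = 1.1–5.4 km/h.

5.4 km/h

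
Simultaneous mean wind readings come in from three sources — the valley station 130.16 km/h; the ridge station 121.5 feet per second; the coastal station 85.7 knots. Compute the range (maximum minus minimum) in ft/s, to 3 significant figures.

the valley station: 130.16 km/h = 118.621 ft/s.
the coastal station: 85.7 kt = 144.645 ft/s.
Spread: 144.645 − 118.621 = 26.0 ft/s.

26.0 ft/s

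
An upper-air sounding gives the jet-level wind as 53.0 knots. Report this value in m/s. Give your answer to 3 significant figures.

27.3 m/s

1 kt = 0.514444 m/s, so 53.0 × 0.514444 = 27.3 m/s.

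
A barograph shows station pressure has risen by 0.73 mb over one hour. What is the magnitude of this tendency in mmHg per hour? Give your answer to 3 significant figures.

0.73 mb / 1 h × 0.750062 mmHg/mb = 0.548 mmHg/h.

0.548 mmHg per hour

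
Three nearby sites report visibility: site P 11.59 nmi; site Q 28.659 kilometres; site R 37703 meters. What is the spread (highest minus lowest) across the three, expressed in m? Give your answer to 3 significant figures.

16200 m

site P: 11.59 nmi = 21464.68 m.
site Q: 28.659 km = 28659.00 m.
Spread: 37703.00 − 21464.68 = 16200 m.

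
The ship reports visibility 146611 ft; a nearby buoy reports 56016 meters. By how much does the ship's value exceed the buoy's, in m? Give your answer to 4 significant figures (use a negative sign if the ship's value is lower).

-11330 m

the ship: 146611 ft = 44687.03 m.
Difference: 44687.03 − 56016.00 = -11330 m.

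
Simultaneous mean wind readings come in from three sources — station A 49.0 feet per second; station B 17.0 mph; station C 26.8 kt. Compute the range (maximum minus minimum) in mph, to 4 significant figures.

station A: 49.0 ft/s = 33.4091 mph.
station C: 26.8 kt = 30.8409 mph.
Spread: 33.4091 − 17.0000 = 16.41 mph.

16.41 mph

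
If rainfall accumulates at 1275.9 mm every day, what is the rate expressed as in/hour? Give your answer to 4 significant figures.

2.093 in/hour

1275.9 mm/day × 0.0393701 in/mm × 0.0416667 day/hour = 2.093 in/hour.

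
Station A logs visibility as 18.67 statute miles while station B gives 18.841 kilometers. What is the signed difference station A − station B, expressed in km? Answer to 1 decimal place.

11.2 km

station A: 18.67 SM = 30.046 km.
Difference: 30.046 − 18.841 = 11.2 km.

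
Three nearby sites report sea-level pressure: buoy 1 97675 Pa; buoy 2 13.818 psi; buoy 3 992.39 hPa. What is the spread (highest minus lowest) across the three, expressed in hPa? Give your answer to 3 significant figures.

buoy 1: 97675 Pa = 976.750 hPa.
buoy 2: 13.818 psi = 952.718 hPa.
Spread: 992.390 − 952.718 = 39.7 hPa.

39.7 hPa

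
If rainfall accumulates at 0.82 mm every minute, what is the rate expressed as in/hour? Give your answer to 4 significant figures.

1.937 in/hour

0.82 mm/minute × 0.0393701 in/mm × 60 minute/hour = 1.937 in/hour.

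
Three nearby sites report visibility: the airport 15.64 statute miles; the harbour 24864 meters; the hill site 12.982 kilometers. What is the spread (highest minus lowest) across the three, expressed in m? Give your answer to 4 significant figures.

12190 m

the airport: 15.64 SM = 25170.14 m.
the hill site: 12.982 km = 12982.00 m.
Spread: 25170.14 − 12982.00 = 12190 m.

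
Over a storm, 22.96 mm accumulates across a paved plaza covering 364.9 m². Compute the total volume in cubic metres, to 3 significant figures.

8.38 cubic metres

1 mm over 1 m² is 1 L, so volume = 22.96 × 364.9 = 8378.104 L = 8.38 m³.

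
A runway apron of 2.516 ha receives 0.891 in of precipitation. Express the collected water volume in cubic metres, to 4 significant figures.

569.4 cubic metres

Depth: 0.891 in × 25.4 = 22.6314 mm.
Area: 2.516 ha = 25160 m².
1 mm over 1 m² is 1 L, so volume = 22.6314 × 25160 = 569406.02 L = 569.4 m³.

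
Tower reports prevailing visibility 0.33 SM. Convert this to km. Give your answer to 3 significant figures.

1 SM = 1.60934 km, so 0.33 × 1.60934 = 0.531 km.

0.531 km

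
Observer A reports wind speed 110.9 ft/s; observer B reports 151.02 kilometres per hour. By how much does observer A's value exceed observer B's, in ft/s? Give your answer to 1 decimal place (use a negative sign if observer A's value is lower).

observer B: 151.02 km/h = 137.631 ft/s.
Difference: 110.900 − 137.631 = -26.7 ft/s.

-26.7 ft/s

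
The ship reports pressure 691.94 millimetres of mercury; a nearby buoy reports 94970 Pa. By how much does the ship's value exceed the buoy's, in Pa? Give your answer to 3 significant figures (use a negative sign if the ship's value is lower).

the ship: 691.94 mmHg = 92251.09 Pa.
Difference: 92251.09 − 94970.00 = -2720 Pa.

-2720 Pa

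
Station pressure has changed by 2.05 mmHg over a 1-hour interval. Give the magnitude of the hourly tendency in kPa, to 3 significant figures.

2.05 mmHg / 1 h × 0.133322 kPa/mmHg = 0.273 kPa/h.

0.273 kPa per hour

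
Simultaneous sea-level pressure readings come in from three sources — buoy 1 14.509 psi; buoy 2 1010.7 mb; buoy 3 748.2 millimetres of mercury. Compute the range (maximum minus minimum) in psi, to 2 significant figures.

buoy 2: 1010.7 mb = 14.6590 psi.
buoy 3: 748.2 mmHg = 14.4678 psi.
Spread: 14.6590 − 14.4678 = 0.19 psi.

0.19 psi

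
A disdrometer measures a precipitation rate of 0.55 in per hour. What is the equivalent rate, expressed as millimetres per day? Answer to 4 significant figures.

0.55 in/hour × 25.4 mm/in × 24 hour/day = 335.3 mm/day.

335.3 mm/day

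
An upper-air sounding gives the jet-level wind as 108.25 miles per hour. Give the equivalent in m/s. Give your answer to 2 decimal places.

48.39 m/s

1 mph = 0.44704 m/s, so 108.25 × 0.44704 = 48.39 m/s.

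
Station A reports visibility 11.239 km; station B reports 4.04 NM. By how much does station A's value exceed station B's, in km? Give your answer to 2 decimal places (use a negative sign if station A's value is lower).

3.76 km

station B: 4.04 nmi = 7.4821 km.
Difference: 11.2390 − 7.4821 = 3.76 km.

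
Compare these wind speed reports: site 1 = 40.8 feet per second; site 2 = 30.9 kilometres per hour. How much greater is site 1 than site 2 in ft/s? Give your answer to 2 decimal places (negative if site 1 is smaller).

site 2: 30.9 km/h = 28.1605 ft/s.
Difference: 40.8000 − 28.1605 = 12.64 ft/s.

12.64 ft/s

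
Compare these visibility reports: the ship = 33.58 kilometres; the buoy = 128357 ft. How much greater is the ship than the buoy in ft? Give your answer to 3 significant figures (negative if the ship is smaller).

the ship: 33.58 km = 110170.60 ft.
Difference: 110170.60 − 128357.00 = -18200 ft.

-18200 ft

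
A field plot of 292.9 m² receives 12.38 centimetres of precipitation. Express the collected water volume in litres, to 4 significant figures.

36260 litres

Depth: 12.38 cm × 10 = 123.8 mm.
1 mm over 1 m² is 1 L, so volume = 123.8 × 292.9 = 36261.02 L ≈ 36260 L.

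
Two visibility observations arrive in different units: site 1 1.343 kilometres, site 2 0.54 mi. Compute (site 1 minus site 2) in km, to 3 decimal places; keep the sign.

site 2: 0.54 SM = 0.86905 km.
Difference: 1.34300 − 0.86905 = 0.474 km.

0.474 km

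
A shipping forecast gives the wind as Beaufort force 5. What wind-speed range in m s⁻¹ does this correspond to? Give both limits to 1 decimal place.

8.0 to 10.7 m/s

Beaufort 5 (fresh breeze) spans 8.0–10.7 m/s.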